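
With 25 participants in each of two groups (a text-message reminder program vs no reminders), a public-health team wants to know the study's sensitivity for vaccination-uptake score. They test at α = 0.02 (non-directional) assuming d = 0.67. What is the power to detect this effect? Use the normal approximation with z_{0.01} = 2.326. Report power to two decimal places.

For two equal groups, power = Φ(d·√(n/2) − z_{α/2}).
d·√(n/2) = 0.67 × √(25/2) = 0.67 × 3.536 = 2.369.
z_β = 2.369 − 2.326 = 0.043.
Power = Φ(0.043) = 0.517.

power ≈ 0.52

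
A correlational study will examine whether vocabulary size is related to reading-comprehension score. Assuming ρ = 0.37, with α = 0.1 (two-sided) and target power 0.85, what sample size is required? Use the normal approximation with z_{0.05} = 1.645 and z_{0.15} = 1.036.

Fisher's z: C = ½·ln((1+r)/(1−r)) = ½·ln(2.1746) = 0.3884.
n = ((z_{α/2} + z_β)/C)² + 3.
(1.645 + 1.036) / 0.3884 = 2.681 / 0.3884 = 6.903.
n = 6.903² + 3 = 47.65 + 3 = 50.6.
Round up.

n = 51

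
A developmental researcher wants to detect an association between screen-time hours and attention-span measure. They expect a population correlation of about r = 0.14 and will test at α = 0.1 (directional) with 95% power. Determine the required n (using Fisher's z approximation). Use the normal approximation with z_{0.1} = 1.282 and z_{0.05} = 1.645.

n = 435

Fisher's z: C = ½·ln((1+r)/(1−r)) = ½·ln(1.3256) = 0.1409.
n = ((z_{α} + z_β)/C)² + 3.
(1.282 + 1.645) / 0.1409 = 2.927 / 0.1409 = 20.774.
n = 20.774² + 3 = 431.54 + 3 = 434.5.
Round up.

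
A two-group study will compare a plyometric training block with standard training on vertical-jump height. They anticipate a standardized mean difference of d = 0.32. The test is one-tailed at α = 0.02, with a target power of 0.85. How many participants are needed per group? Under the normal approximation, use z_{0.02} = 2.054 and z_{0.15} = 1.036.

n = 187 per group

For two independent groups with equal n: n = 2·((z_{α} + z_β) / d)².
z_{α} + z_β = 2.054 + 1.036 = 3.090.
n = 2 × (3.090 / 0.32)² = 2 × 9.656² = 2 × 93.24 = 186.5.
Round up to the next whole participant.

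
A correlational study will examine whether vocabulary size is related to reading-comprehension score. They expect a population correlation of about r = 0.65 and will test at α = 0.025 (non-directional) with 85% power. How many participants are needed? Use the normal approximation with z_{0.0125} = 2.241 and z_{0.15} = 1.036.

Fisher's z: C = ½·ln((1+r)/(1−r)) = ½·ln(4.7143) = 0.7753.
n = ((z_{α/2} + z_β)/C)² + 3.
(2.241 + 1.036) / 0.7753 = 3.277 / 0.7753 = 4.227.
n = 4.227² + 3 = 17.87 + 3 = 20.9.
Round up.

n = 21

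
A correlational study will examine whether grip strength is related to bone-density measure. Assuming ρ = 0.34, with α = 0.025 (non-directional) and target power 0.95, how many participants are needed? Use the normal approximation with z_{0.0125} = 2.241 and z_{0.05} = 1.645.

n = 124

Fisher's z: C = ½·ln((1+r)/(1−r)) = ½·ln(2.0303) = 0.3541.
n = ((z_{α/2} + z_β)/C)² + 3.
(2.241 + 1.645) / 0.3541 = 3.886 / 0.3541 = 10.974.
n = 10.974² + 3 = 120.44 + 3 = 123.4.
Round up.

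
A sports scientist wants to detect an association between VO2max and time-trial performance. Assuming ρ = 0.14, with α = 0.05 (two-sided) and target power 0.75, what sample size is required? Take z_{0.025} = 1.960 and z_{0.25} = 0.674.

n = 353

Fisher's z: C = ½·ln((1+r)/(1−r)) = ½·ln(1.3256) = 0.1409.
n = ((z_{α/2} + z_β)/C)² + 3.
(1.960 + 0.674) / 0.1409 = 2.634 / 0.1409 = 18.694.
n = 18.694² + 3 = 349.47 + 3 = 352.5.
Round up.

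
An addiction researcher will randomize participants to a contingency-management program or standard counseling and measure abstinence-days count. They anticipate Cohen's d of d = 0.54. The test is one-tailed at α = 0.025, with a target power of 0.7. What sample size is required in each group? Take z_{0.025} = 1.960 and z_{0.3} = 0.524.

n = 43 per group

For two independent groups with equal n: n = 2·((z_{α} + z_β) / d)².
z_{α} + z_β = 1.960 + 0.524 = 2.484.
n = 2 × (2.484 / 0.54)² = 2 × 4.600² = 2 × 21.16 = 42.3.
Round up to the next whole participant.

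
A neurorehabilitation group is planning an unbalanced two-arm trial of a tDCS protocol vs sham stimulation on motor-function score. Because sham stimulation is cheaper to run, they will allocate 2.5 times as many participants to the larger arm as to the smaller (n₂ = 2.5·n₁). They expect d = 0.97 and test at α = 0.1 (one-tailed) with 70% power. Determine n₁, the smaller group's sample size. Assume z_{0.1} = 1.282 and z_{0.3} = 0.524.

With allocation ratio k = n₂/n₁ = 2.5, Var(x̄₁−x̄₂) = σ²(1/n₁ + 1/(k·n₁)) = σ²·(k+1)/(k·n₁).
So n₁ = (1 + 1/k)·((z_{α} + z_β)/d)² = 1.400 × (1.806/0.97)².
n₁ = 1.400 × 3.47 = 4.9.
Round up: n₁ = 5, giving n₂ = ⌈2.5 × 5⌉ = ⌈12.5⌉ = 13.

n₁ = 5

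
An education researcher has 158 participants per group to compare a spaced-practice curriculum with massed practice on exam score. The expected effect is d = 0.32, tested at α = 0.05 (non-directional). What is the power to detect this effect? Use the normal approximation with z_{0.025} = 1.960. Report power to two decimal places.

power ≈ 0.81

For two equal groups, power = Φ(d·√(n/2) − z_{α/2}).
d·√(n/2) = 0.32 × √(158/2) = 0.32 × 8.888 = 2.844.
z_β = 2.844 − 1.960 = 0.884.
Power = Φ(0.884) = 0.812.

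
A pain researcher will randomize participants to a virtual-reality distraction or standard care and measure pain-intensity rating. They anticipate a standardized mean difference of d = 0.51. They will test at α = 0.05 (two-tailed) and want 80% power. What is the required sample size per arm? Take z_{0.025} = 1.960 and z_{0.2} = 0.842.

For two independent groups with equal n: n = 2·((z_{α/2} + z_β) / d)².
z_{α/2} + z_β = 1.960 + 0.842 = 2.802.
n = 2 × (2.802 / 0.51)² = 2 × 5.494² = 2 × 30.19 = 60.4.
Round up to the next whole participant.

n = 61 per group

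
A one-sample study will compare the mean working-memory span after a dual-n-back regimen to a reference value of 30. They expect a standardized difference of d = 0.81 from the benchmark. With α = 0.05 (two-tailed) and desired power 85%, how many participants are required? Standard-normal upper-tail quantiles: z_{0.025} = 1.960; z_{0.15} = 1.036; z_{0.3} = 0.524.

For a one-sample test: n = ((z_{α/2} + z_β) / d)².
z_{α/2} + z_β = 1.960 + 1.036 = 2.996.
n = (2.996 / 0.81)² = 3.699² = 13.68.
Round up.

n = 14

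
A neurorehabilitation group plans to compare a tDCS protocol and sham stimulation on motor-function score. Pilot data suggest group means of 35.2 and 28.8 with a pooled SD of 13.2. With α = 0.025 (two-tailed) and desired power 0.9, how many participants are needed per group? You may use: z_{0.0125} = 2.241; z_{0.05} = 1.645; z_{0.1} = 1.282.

Cohen's d = |M₁ − M₂| / SD_pooled = |35.2 − 28.8| / 13.2 = 6.4 / 13.2 = 0.485.
For two independent groups with equal n: n = 2·((z_{α/2} + z_β) / d)².
z_{α/2} + z_β = 2.241 + 1.282 = 3.523.
n = 2 × (3.523 / 0.485)² = 2 × 7.264² = 2 × 52.76 = 105.5.
Round up to the next whole participant.

n = 106 per group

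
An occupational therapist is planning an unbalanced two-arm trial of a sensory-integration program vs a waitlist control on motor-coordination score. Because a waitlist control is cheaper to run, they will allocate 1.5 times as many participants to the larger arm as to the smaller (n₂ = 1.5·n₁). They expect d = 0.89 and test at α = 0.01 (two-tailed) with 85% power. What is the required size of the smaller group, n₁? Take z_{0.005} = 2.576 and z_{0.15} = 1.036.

n₁ = 28

With allocation ratio k = n₂/n₁ = 1.5, Var(x̄₁−x̄₂) = σ²(1/n₁ + 1/(k·n₁)) = σ²·(k+1)/(k·n₁).
So n₁ = (1 + 1/k)·((z_{α/2} + z_β)/d)² = 1.667 × (3.612/0.89)².
n₁ = 1.667 × 16.47 = 27.5.
Round up: n₁ = 28, giving n₂ = 1.5 × 28 = 42.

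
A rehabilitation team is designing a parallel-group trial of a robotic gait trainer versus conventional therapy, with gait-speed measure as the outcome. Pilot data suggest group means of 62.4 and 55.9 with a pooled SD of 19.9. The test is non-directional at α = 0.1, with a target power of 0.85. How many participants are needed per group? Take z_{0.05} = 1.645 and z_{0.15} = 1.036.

n = 135 per group

Cohen's d = |M₁ − M₂| / SD_pooled = |62.4 − 55.9| / 19.9 = 6.5 / 19.9 = 0.327.
For two independent groups with equal n: n = 2·((z_{α/2} + z_β) / d)².
z_{α/2} + z_β = 1.645 + 1.036 = 2.681.
n = 2 × (2.681 / 0.327)² = 2 × 8.199² = 2 × 67.22 = 134.4.
Round up to the next whole participant.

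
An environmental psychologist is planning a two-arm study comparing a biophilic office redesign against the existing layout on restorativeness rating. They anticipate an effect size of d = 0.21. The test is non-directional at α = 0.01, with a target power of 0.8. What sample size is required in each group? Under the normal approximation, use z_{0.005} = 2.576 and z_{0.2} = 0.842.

For two independent groups with equal n: n = 2·((z_{α/2} + z_β) / d)².
z_{α/2} + z_β = 2.576 + 0.842 = 3.418.
n = 2 × (3.418 / 0.21)² = 2 × 16.276² = 2 × 264.91 = 529.8.
Round up to the next whole participant.

n = 530 per group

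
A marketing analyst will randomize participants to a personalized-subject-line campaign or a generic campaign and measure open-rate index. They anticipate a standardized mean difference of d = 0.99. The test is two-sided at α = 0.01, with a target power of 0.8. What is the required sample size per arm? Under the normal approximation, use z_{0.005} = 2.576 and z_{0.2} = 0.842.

For two independent groups with equal n: n = 2·((z_{α/2} + z_β) / d)².
z_{α/2} + z_β = 2.576 + 0.842 = 3.418.
n = 2 × (3.418 / 0.99)² = 2 × 3.453² = 2 × 11.92 = 23.8.
Round up to the next whole participant.

n = 24 per group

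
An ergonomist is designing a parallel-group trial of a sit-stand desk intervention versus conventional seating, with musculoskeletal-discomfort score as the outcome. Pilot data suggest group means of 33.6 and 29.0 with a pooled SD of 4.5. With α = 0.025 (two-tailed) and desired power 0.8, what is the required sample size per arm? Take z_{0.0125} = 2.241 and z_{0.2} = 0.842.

n = 19 per group

Cohen's d = |M₁ − M₂| / SD_pooled = |33.6 − 29.0| / 4.5 = 4.6 / 4.5 = 1.022.
For two independent groups with equal n: n = 2·((z_{α/2} + z_β) / d)².
z_{α/2} + z_β = 2.241 + 0.842 = 3.083.
n = 2 × (3.083 / 1.022)² = 2 × 3.017² = 2 × 9.10 = 18.2.
Round up to the next whole participant.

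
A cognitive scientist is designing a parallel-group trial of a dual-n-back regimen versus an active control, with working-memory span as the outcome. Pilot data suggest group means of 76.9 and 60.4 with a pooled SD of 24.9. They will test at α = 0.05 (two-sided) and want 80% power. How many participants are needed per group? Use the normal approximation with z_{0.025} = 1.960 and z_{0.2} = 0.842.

Cohen's d = |M₁ − M₂| / SD_pooled = |76.9 − 60.4| / 24.9 = 16.5 / 24.9 = 0.663.
For two independent groups with equal n: n = 2·((z_{α/2} + z_β) / d)².
z_{α/2} + z_β = 1.960 + 0.842 = 2.802.
n = 2 × (2.802 / 0.663)² = 2 × 4.226² = 2 × 17.86 = 35.7.
Round up to the next whole participant.

n = 36 per group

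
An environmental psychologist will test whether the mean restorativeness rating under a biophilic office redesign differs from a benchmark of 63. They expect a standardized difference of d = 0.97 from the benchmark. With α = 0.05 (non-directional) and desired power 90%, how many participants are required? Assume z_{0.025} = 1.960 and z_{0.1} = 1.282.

n = 12

For a one-sample test: n = ((z_{α/2} + z_β) / d)².
z_{α/2} + z_β = 1.960 + 1.282 = 3.242.
n = (3.242 / 0.97)² = 3.342² = 11.17.
Round up.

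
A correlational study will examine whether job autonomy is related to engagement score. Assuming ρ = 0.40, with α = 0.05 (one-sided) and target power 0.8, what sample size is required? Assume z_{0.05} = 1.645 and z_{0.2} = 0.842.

n = 38

Fisher's z: C = ½·ln((1+r)/(1−r)) = ½·ln(2.3333) = 0.4236.
n = ((z_{α} + z_β)/C)² + 3.
(1.645 + 0.842) / 0.4236 = 2.487 / 0.4236 = 5.871.
n = 5.871² + 3 = 34.47 + 3 = 37.5.
Round up.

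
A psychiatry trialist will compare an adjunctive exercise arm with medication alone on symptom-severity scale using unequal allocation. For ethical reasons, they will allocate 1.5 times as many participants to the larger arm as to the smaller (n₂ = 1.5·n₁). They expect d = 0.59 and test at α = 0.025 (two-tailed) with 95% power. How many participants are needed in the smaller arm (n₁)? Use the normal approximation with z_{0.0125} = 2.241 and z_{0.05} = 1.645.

n₁ = 73

With allocation ratio k = n₂/n₁ = 1.5, Var(x̄₁−x̄₂) = σ²(1/n₁ + 1/(k·n₁)) = σ²·(k+1)/(k·n₁).
So n₁ = (1 + 1/k)·((z_{α/2} + z_β)/d)² = 1.667 × (3.886/0.59)².
n₁ = 1.667 × 43.38 = 72.3.
Round up: n₁ = 73, giving n₂ = ⌈1.5 × 73⌉ = ⌈109.5⌉ = 110.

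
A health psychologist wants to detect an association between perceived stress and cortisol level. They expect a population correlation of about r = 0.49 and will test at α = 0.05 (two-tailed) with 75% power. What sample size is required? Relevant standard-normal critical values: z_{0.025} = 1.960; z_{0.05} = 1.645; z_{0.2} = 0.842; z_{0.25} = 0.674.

Fisher's z: C = ½·ln((1+r)/(1−r)) = ½·ln(2.9216) = 0.5361.
n = ((z_{α/2} + z_β)/C)² + 3.
(1.960 + 0.674) / 0.5361 = 2.634 / 0.5361 = 4.913.
n = 4.913² + 3 = 24.14 + 3 = 27.1.
Round up.

n = 28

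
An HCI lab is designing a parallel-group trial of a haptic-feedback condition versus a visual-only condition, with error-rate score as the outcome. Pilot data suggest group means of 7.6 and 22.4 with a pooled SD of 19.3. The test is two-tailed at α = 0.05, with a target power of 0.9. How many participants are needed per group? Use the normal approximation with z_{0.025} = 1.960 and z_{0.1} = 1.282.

Cohen's d = |M₁ − M₂| / SD_pooled = |7.6 − 22.4| / 19.3 = 14.8 / 19.3 = 0.767.
For two independent groups with equal n: n = 2·((z_{α/2} + z_β) / d)².
z_{α/2} + z_β = 1.960 + 1.282 = 3.242.
n = 2 × (3.242 / 0.767)² = 2 × 4.227² = 2 × 17.87 = 35.7.
Round up to the next whole participant.

n = 36 per group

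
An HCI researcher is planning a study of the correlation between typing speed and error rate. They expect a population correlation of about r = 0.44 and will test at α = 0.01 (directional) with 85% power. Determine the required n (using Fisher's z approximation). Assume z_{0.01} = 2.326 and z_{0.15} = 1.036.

Fisher's z: C = ½·ln((1+r)/(1−r)) = ½·ln(2.5714) = 0.4722.
n = ((z_{α} + z_β)/C)² + 3.
(2.326 + 1.036) / 0.4722 = 3.362 / 0.4722 = 7.120.
n = 7.120² + 3 = 50.69 + 3 = 53.7.
Round up.

n = 54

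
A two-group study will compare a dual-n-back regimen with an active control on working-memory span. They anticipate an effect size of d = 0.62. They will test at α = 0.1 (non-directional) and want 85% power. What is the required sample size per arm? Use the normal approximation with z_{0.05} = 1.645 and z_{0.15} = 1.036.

n = 38 per group

For two independent groups with equal n: n = 2·((z_{α/2} + z_β) / d)².
z_{α/2} + z_β = 1.645 + 1.036 = 2.681.
n = 2 × (2.681 / 0.62)² = 2 × 4.324² = 2 × 18.70 = 37.4.
Round up to the next whole participant.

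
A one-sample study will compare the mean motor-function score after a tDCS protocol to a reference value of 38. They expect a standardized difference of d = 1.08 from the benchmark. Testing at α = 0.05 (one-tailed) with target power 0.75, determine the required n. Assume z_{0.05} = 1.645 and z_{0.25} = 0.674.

For a one-sample test: n = ((z_{α} + z_β) / d)².
z_{α} + z_β = 1.645 + 0.674 = 2.319.
n = (2.319 / 1.08)² = 2.147² = 4.61.
Round up.

n = 5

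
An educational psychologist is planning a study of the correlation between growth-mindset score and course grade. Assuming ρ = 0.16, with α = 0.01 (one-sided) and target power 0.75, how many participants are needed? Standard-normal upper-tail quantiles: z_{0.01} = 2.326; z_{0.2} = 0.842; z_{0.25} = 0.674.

n = 349

Fisher's z: C = ½·ln((1+r)/(1−r)) = ½·ln(1.3810) = 0.1614.
n = ((z_{α} + z_β)/C)² + 3.
(2.326 + 0.674) / 0.1614 = 3.000 / 0.1614 = 18.587.
n = 18.587² + 3 = 345.49 + 3 = 348.5.
Round up.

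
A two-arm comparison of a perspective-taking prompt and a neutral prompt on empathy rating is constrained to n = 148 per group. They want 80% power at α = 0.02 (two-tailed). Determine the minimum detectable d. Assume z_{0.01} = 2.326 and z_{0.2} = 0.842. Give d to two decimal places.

For two independent groups of n = 148 each: d_min = (z_{α/2} + z_β)·√(2/n).
z-sum = 2.326 + 0.842 = 3.168.
d_min = 3.168 × √(2/148) = 3.168 × 0.1162 = 0.368.

d_min ≈ 0.37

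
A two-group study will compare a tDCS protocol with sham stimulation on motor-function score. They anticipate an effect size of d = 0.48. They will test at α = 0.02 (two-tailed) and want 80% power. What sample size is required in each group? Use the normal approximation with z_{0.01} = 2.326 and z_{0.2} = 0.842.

For two independent groups with equal n: n = 2·((z_{α/2} + z_β) / d)².
z_{α/2} + z_β = 2.326 + 0.842 = 3.168.
n = 2 × (3.168 / 0.48)² = 2 × 6.600² = 2 × 43.56 = 87.1.
Round up to the next whole participant.

n = 88 per group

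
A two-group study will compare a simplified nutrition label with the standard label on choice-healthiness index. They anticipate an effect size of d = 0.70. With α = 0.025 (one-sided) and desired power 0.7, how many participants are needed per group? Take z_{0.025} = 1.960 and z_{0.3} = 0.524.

n = 26 per group

For two independent groups with equal n: n = 2·((z_{α} + z_β) / d)².
z_{α} + z_β = 1.960 + 0.524 = 2.484.
n = 2 × (2.484 / 0.70)² = 2 × 3.549² = 2 × 12.59 = 25.2.
Round up to the next whole participant.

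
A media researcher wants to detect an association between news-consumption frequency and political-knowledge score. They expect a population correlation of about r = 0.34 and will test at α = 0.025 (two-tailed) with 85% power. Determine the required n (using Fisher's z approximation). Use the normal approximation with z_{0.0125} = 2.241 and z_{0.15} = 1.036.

Fisher's z: C = ½·ln((1+r)/(1−r)) = ½·ln(2.0303) = 0.3541.
n = ((z_{α/2} + z_β)/C)² + 3.
(2.241 + 1.036) / 0.3541 = 3.277 / 0.3541 = 9.254.
n = 9.254² + 3 = 85.64 + 3 = 88.6.
Round up.

n = 89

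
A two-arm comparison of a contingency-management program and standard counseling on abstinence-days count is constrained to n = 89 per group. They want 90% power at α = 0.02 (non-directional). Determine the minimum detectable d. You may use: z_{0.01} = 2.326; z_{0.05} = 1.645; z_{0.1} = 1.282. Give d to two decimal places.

For two independent groups of n = 89 each: d_min = (z_{α/2} + z_β)·√(2/n).
z-sum = 2.326 + 1.282 = 3.608.
d_min = 3.608 × √(2/89) = 3.608 × 0.1499 = 0.541.

d_min ≈ 0.54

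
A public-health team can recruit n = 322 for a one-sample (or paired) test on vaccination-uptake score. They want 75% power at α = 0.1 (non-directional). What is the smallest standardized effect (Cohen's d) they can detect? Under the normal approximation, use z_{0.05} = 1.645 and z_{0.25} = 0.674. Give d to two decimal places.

d_min ≈ 0.13

For a single sample (or paired design) of n = 322: d_min = (z_{α/2} + z_β)/√n.
z-sum = 1.645 + 0.674 = 2.319.
d_min = 2.319 / √322 = 2.319 / 17.944 = 0.129.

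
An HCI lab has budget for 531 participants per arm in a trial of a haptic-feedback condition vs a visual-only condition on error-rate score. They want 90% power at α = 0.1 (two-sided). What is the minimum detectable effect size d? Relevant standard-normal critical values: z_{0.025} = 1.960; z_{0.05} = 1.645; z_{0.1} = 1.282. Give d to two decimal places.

For two independent groups of n = 531 each: d_min = (z_{α/2} + z_β)·√(2/n).
z-sum = 1.645 + 1.282 = 2.927.
d_min = 2.927 × √(2/531) = 2.927 × 0.0614 = 0.180.

d_min ≈ 0.18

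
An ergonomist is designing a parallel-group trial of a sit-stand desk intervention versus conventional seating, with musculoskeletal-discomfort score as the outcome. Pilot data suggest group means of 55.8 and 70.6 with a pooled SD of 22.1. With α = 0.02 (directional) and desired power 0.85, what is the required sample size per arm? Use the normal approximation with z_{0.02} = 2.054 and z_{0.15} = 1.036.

n = 43 per group

Cohen's d = |M₁ − M₂| / SD_pooled = |55.8 − 70.6| / 22.1 = 14.8 / 22.1 = 0.670.
For two independent groups with equal n: n = 2·((z_{α} + z_β) / d)².
z_{α} + z_β = 2.054 + 1.036 = 3.090.
n = 2 × (3.090 / 0.670)² = 2 × 4.612² = 2 × 21.27 = 42.5.
Round up to the next whole participant.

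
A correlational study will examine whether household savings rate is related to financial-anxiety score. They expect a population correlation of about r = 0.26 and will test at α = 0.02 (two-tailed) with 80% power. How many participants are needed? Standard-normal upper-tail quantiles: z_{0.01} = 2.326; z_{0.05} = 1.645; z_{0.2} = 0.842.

Fisher's z: C = ½·ln((1+r)/(1−r)) = ½·ln(1.7027) = 0.2661.
n = ((z_{α/2} + z_β)/C)² + 3.
(2.326 + 0.842) / 0.2661 = 3.168 / 0.2661 = 11.905.
n = 11.905² + 3 = 141.74 + 3 = 144.7.
Round up.

n = 145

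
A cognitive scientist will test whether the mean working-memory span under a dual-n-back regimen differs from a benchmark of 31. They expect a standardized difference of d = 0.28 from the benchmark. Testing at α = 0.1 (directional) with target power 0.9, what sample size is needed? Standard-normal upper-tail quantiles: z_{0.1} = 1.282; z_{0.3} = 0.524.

n = 84

For a one-sample test: n = ((z_{α} + z_β) / d)².
z_{α} + z_β = 1.282 + 1.282 = 2.564.
n = (2.564 / 0.28)² = 9.157² = 83.85.
Round up.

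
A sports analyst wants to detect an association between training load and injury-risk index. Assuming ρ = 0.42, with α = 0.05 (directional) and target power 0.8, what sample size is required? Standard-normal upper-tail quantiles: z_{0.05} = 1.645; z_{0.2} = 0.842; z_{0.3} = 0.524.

Fisher's z: C = ½·ln((1+r)/(1−r)) = ½·ln(2.4483) = 0.4477.
n = ((z_{α} + z_β)/C)² + 3.
(1.645 + 0.842) / 0.4477 = 2.487 / 0.4477 = 5.555.
n = 5.555² + 3 = 30.86 + 3 = 33.9.
Round up.

n = 34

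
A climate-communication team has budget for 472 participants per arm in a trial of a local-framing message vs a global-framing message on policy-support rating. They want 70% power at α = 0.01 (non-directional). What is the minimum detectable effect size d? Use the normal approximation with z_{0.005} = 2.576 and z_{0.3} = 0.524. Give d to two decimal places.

For two independent groups of n = 472 each: d_min = (z_{α/2} + z_β)·√(2/n).
z-sum = 2.576 + 0.524 = 3.100.
d_min = 3.100 × √(2/472) = 3.100 × 0.0651 = 0.202.

d_min ≈ 0.20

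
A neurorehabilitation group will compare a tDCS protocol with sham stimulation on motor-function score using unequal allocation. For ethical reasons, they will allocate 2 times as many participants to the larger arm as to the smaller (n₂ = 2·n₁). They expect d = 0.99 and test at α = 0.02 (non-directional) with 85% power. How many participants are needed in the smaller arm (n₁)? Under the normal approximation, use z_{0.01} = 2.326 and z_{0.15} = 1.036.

n₁ = 18

With allocation ratio k = n₂/n₁ = 2, Var(x̄₁−x̄₂) = σ²(1/n₁ + 1/(k·n₁)) = σ²·(k+1)/(k·n₁).
So n₁ = (1 + 1/k)·((z_{α/2} + z_β)/d)² = 1.500 × (3.362/0.99)².
n₁ = 1.500 × 11.53 = 17.3.
Round up: n₁ = 18, giving n₂ = 2 × 18 = 36.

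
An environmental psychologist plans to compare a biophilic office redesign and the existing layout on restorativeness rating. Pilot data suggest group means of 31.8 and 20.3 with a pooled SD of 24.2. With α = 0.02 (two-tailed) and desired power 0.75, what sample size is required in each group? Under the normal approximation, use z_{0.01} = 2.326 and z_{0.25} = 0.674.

n = 80 per group

Cohen's d = |M₁ − M₂| / SD_pooled = |31.8 − 20.3| / 24.2 = 11.5 / 24.2 = 0.475.
For two independent groups with equal n: n = 2·((z_{α/2} + z_β) / d)².
z_{α/2} + z_β = 2.326 + 0.674 = 3.000.
n = 2 × (3.000 / 0.475)² = 2 × 6.316² = 2 × 39.89 = 79.8.
Round up to the next whole participant.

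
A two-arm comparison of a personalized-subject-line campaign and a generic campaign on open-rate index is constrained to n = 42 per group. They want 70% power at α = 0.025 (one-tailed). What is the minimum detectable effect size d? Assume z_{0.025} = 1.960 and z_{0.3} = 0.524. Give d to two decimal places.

For two independent groups of n = 42 each: d_min = (z_{α} + z_β)·√(2/n).
z-sum = 1.960 + 0.524 = 2.484.
d_min = 2.484 × √(2/42) = 2.484 × 0.2182 = 0.542.

d_min ≈ 0.54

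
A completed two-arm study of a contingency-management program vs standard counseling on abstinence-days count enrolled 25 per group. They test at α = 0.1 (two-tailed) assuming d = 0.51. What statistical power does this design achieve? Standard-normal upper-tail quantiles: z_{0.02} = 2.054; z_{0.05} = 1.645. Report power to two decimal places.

power ≈ 0.56

For two equal groups, power = Φ(d·√(n/2) − z_{α/2}).
d·√(n/2) = 0.51 × √(25/2) = 0.51 × 3.536 = 1.803.
z_β = 1.803 − 1.645 = 0.158.
Power = Φ(0.158) = 0.563.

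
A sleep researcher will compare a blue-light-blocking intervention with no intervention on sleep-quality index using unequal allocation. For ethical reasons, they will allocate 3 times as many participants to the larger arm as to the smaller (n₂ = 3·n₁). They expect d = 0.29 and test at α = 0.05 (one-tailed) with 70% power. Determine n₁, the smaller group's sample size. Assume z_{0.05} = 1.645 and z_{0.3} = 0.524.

n₁ = 75

With allocation ratio k = n₂/n₁ = 3, Var(x̄₁−x̄₂) = σ²(1/n₁ + 1/(k·n₁)) = σ²·(k+1)/(k·n₁).
So n₁ = (1 + 1/k)·((z_{α} + z_β)/d)² = 1.333 × (2.169/0.29)².
n₁ = 1.333 × 55.94 = 74.6.
Round up: n₁ = 75, giving n₂ = 3 × 75 = 225.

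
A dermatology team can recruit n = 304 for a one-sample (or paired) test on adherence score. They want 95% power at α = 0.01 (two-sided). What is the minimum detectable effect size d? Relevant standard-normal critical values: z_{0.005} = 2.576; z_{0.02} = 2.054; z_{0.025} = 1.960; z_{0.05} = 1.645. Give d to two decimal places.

d_min ≈ 0.24

For a single sample (or paired design) of n = 304: d_min = (z_{α/2} + z_β)/√n.
z-sum = 2.576 + 1.645 = 4.221.
d_min = 4.221 / √304 = 4.221 / 17.436 = 0.242.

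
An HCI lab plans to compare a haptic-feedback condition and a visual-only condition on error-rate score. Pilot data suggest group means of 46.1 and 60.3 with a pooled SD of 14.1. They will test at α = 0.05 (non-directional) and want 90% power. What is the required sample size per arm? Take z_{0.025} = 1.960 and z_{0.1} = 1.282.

n = 21 per group

Cohen's d = |M₁ − M₂| / SD_pooled = |46.1 − 60.3| / 14.1 = 14.2 / 14.1 = 1.007.
For two independent groups with equal n: n = 2·((z_{α/2} + z_β) / d)².
z_{α/2} + z_β = 1.960 + 1.282 = 3.242.
n = 2 × (3.242 / 1.007)² = 2 × 3.219² = 2 × 10.36 = 20.7.
Round up to the next whole participant.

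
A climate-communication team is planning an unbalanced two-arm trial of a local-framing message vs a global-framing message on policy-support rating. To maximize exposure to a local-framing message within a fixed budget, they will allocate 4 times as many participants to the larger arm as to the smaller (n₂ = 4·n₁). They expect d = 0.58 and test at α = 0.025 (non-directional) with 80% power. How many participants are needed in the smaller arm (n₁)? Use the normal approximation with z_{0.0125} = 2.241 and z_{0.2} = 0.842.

n₁ = 36

With allocation ratio k = n₂/n₁ = 4, Var(x̄₁−x̄₂) = σ²(1/n₁ + 1/(k·n₁)) = σ²·(k+1)/(k·n₁).
So n₁ = (1 + 1/k)·((z_{α/2} + z_β)/d)² = 1.250 × (3.083/0.58)².
n₁ = 1.250 × 28.25 = 35.3.
Round up: n₁ = 36, giving n₂ = 4 × 36 = 144.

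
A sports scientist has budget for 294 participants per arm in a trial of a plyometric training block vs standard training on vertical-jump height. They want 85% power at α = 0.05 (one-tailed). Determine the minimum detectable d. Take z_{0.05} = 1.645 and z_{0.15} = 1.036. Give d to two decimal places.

For two independent groups of n = 294 each: d_min = (z_{α} + z_β)·√(2/n).
z-sum = 1.645 + 1.036 = 2.681.
d_min = 2.681 × √(2/294) = 2.681 × 0.0825 = 0.221.

d_min ≈ 0.22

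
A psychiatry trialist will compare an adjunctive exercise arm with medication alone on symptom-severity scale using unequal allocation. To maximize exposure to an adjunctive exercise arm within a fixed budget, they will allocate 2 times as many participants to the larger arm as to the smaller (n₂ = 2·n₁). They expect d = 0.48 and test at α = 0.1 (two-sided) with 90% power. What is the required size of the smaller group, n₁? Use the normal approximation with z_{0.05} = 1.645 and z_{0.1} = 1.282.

With allocation ratio k = n₂/n₁ = 2, Var(x̄₁−x̄₂) = σ²(1/n₁ + 1/(k·n₁)) = σ²·(k+1)/(k·n₁).
So n₁ = (1 + 1/k)·((z_{α/2} + z_β)/d)² = 1.500 × (2.927/0.48)².
n₁ = 1.500 × 37.18 = 55.8.
Round up: n₁ = 56, giving n₂ = 2 × 56 = 112.

n₁ = 56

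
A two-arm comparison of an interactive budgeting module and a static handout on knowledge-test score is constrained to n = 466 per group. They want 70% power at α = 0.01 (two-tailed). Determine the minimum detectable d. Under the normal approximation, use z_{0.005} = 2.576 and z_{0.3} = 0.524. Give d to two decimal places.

For two independent groups of n = 466 each: d_min = (z_{α/2} + z_β)·√(2/n).
z-sum = 2.576 + 0.524 = 3.100.
d_min = 3.100 × √(2/466) = 3.100 × 0.0655 = 0.203.

d_min ≈ 0.20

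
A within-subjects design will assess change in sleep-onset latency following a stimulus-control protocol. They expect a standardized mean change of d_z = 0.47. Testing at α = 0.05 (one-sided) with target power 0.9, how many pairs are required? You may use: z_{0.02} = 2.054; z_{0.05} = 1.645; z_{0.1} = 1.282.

For a paired (one-sample on differences) test: n = ((z_{α} + z_β) / d)².
z_{α} + z_β = 1.645 + 1.282 = 2.927.
n = (2.927 / 0.47)² = 6.228² = 38.78.
Round up.

n = 39 pairs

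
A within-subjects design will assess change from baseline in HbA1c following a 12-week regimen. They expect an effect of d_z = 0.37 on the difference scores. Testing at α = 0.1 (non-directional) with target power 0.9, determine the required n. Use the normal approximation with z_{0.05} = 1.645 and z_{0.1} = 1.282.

n = 63 pairs

For a paired (one-sample on differences) test: n = ((z_{α/2} + z_β) / d)².
z_{α/2} + z_β = 1.645 + 1.282 = 2.927.
n = (2.927 / 0.37)² = 7.911² = 62.58.
Round up.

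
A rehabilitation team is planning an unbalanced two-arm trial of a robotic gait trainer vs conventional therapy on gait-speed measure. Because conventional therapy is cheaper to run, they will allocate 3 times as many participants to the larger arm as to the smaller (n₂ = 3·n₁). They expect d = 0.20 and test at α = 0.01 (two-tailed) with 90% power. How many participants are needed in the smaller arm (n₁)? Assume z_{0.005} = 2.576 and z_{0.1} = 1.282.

With allocation ratio k = n₂/n₁ = 3, Var(x̄₁−x̄₂) = σ²(1/n₁ + 1/(k·n₁)) = σ²·(k+1)/(k·n₁).
So n₁ = (1 + 1/k)·((z_{α/2} + z_β)/d)² = 1.333 × (3.858/0.20)².
n₁ = 1.333 × 372.10 = 496.1.
Round up: n₁ = 497, giving n₂ = 3 × 497 = 1491.

n₁ = 497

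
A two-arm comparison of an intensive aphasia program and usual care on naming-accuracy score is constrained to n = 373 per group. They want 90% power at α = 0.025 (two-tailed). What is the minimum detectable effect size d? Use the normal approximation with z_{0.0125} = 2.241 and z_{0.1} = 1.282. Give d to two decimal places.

For two independent groups of n = 373 each: d_min = (z_{α/2} + z_β)·√(2/n).
z-sum = 2.241 + 1.282 = 3.523.
d_min = 3.523 × √(2/373) = 3.523 × 0.0732 = 0.258.

d_min ≈ 0.26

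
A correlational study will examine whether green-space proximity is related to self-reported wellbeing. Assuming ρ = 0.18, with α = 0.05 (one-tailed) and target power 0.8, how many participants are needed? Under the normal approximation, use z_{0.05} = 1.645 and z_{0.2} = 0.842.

n = 190

Fisher's z: C = ½·ln((1+r)/(1−r)) = ½·ln(1.4390) = 0.1820.
n = ((z_{α} + z_β)/C)² + 3.
(1.645 + 0.842) / 0.1820 = 2.487 / 0.1820 = 13.665.
n = 13.665² + 3 = 186.73 + 3 = 189.7.
Round up.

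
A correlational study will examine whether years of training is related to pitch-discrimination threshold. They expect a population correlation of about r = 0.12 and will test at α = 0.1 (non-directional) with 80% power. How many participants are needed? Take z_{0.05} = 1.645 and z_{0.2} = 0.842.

Fisher's z: C = ½·ln((1+r)/(1−r)) = ½·ln(1.2727) = 0.1206.
n = ((z_{α/2} + z_β)/C)² + 3.
(1.645 + 0.842) / 0.1206 = 2.487 / 0.1206 = 20.622.
n = 20.622² + 3 = 425.26 + 3 = 428.3.
Round up.

n = 429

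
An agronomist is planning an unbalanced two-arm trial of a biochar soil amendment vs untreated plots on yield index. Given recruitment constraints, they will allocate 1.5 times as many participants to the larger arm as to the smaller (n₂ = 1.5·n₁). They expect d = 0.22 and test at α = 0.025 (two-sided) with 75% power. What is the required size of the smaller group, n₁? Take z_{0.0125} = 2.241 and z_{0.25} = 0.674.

With allocation ratio k = n₂/n₁ = 1.5, Var(x̄₁−x̄₂) = σ²(1/n₁ + 1/(k·n₁)) = σ²·(k+1)/(k·n₁).
So n₁ = (1 + 1/k)·((z_{α/2} + z_β)/d)² = 1.667 × (2.915/0.22)².
n₁ = 1.667 × 175.56 = 292.6.
Round up: n₁ = 293, giving n₂ = ⌈1.5 × 293⌉ = ⌈439.5⌉ = 440.

n₁ = 293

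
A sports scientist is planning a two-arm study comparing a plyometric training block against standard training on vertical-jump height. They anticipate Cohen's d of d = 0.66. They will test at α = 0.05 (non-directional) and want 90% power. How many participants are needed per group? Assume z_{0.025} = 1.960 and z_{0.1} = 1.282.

For two independent groups with equal n: n = 2·((z_{α/2} + z_β) / d)².
z_{α/2} + z_β = 1.960 + 1.282 = 3.242.
n = 2 × (3.242 / 0.66)² = 2 × 4.912² = 2 × 24.13 = 48.3.
Round up to the next whole participant.

n = 49 per group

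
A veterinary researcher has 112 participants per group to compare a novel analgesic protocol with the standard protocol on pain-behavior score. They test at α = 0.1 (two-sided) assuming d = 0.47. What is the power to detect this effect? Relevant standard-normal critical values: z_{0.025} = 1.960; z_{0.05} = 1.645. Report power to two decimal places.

power ≈ 0.97

For two equal groups, power = Φ(d·√(n/2) − z_{α/2}).
d·√(n/2) = 0.47 × √(112/2) = 0.47 × 7.483 = 3.517.
z_β = 3.517 − 1.645 = 1.872.
Power = Φ(1.872) = 0.969.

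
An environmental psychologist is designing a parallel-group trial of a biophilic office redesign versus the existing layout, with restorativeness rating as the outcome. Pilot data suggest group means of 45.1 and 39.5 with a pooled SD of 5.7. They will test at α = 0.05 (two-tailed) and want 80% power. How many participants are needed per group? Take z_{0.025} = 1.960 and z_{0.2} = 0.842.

n = 17 per group

Cohen's d = |M₁ − M₂| / SD_pooled = |45.1 − 39.5| / 5.7 = 5.6 / 5.7 = 0.982.
For two independent groups with equal n: n = 2·((z_{α/2} + z_β) / d)².
z_{α/2} + z_β = 1.960 + 0.842 = 2.802.
n = 2 × (2.802 / 0.982)² = 2 × 2.853² = 2 × 8.14 = 16.3.
Round up to the next whole participant.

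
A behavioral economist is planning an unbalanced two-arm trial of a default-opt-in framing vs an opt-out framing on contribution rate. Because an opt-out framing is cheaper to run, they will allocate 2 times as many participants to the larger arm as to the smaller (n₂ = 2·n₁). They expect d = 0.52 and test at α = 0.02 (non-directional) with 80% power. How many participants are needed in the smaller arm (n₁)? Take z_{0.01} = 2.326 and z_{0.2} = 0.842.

n₁ = 56

With allocation ratio k = n₂/n₁ = 2, Var(x̄₁−x̄₂) = σ²(1/n₁ + 1/(k·n₁)) = σ²·(k+1)/(k·n₁).
So n₁ = (1 + 1/k)·((z_{α/2} + z_β)/d)² = 1.500 × (3.168/0.52)².
n₁ = 1.500 × 37.12 = 55.7.
Round up: n₁ = 56, giving n₂ = 2 × 56 = 112.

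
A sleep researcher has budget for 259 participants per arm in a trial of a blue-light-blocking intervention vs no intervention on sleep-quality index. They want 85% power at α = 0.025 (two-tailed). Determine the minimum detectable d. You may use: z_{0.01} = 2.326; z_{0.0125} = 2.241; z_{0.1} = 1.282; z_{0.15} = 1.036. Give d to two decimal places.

d_min ≈ 0.29

For two independent groups of n = 259 each: d_min = (z_{α/2} + z_β)·√(2/n).
z-sum = 2.241 + 1.036 = 3.277.
d_min = 3.277 × √(2/259) = 3.277 × 0.0879 = 0.288.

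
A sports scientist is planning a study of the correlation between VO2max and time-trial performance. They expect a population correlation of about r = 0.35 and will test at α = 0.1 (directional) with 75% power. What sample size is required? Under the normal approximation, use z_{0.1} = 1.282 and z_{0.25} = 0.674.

n = 32

Fisher's z: C = ½·ln((1+r)/(1−r)) = ½·ln(2.0769) = 0.3654.
n = ((z_{α} + z_β)/C)² + 3.
(1.282 + 0.674) / 0.3654 = 1.956 / 0.3654 = 5.353.
n = 5.353² + 3 = 28.66 + 3 = 31.7.
Round up.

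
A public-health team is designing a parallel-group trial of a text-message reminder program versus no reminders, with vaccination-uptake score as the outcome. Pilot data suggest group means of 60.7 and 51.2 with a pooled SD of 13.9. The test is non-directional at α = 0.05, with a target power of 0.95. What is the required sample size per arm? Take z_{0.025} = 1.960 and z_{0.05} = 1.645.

n = 56 per group

Cohen's d = |M₁ − M₂| / SD_pooled = |60.7 − 51.2| / 13.9 = 9.5 / 13.9 = 0.683.
For two independent groups with equal n: n = 2·((z_{α/2} + z_β) / d)².
z_{α/2} + z_β = 1.960 + 1.645 = 3.605.
n = 2 × (3.605 / 0.683)² = 2 × 5.278² = 2 × 27.86 = 55.7.
Round up to the next whole participant.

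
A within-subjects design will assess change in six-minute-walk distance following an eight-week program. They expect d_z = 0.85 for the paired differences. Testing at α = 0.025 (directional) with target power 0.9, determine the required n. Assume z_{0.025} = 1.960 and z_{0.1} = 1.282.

n = 15 pairs

For a paired (one-sample on differences) test: n = ((z_{α} + z_β) / d)².
z_{α} + z_β = 1.960 + 1.282 = 3.242.
n = (3.242 / 0.85)² = 3.814² = 14.55.
Round up.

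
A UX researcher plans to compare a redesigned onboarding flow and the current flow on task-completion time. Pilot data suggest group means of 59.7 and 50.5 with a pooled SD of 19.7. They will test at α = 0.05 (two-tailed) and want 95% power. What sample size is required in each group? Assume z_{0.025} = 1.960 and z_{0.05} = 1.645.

n = 120 per group

Cohen's d = |M₁ − M₂| / SD_pooled = |59.7 − 50.5| / 19.7 = 9.2 / 19.7 = 0.467.
For two independent groups with equal n: n = 2·((z_{α/2} + z_β) / d)².
z_{α/2} + z_β = 1.960 + 1.645 = 3.605.
n = 2 × (3.605 / 0.467)² = 2 × 7.719² = 2 × 59.59 = 119.2.
Round up to the next whole participant.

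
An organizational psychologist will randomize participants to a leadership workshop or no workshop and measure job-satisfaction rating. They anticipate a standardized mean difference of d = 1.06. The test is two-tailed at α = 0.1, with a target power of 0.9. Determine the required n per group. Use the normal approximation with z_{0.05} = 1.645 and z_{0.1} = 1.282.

For two independent groups with equal n: n = 2·((z_{α/2} + z_β) / d)².
z_{α/2} + z_β = 1.645 + 1.282 = 2.927.
n = 2 × (2.927 / 1.06)² = 2 × 2.761² = 2 × 7.62 = 15.2.
Round up to the next whole participant.

n = 16 per group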